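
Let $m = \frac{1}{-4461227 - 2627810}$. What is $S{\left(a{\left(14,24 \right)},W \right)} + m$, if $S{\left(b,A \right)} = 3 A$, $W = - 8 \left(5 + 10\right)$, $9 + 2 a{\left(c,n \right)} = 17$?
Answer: $- \frac{2552053321}{7089037} \approx -360.0$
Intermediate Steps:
$a{\left(c,n \right)} = 4$ ($a{\left(c,n \right)} = - \frac{9}{2} + \frac{1}{2} \cdot 17 = - \frac{9}{2} + \frac{17}{2} = 4$)
$W = -120$ ($W = \left(-8\right) 15 = -120$)
$m = - \frac{1}{7089037}$ ($m = \frac{1}{-7089037} = - \frac{1}{7089037} \approx -1.4106 \cdot 10^{-7}$)
$S{\left(a{\left(14,24 \right)},W \right)} + m = 3 \left(-120\right) - \frac{1}{7089037} = -360 - \frac{1}{7089037} = - \frac{2552053321}{7089037}$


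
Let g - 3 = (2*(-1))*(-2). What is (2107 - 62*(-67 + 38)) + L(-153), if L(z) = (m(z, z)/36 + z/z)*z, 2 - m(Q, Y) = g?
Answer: 15093/4 ≈ 3773.3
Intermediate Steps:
g = 7 (g = 3 + (2*(-1))*(-2) = 3 - 2*(-2) = 3 + 4 = 7)
m(Q, Y) = -5 (m(Q, Y) = 2 - 1*7 = 2 - 7 = -5)
L(z) = 31*z/36 (L(z) = (-5/36 + z/z)*z = (-5*1/36 + 1)*z = (-5/36 + 1)*z = 31*z/36)
(2107 - 62*(-67 + 38)) + L(-153) = (2107 - 62*(-67 + 38)) + (31/36)*(-153) = (2107 - 62*(-29)) - 527/4 = (2107 + 1798) - 527/4 = 3905 - 527/4 = 15093/4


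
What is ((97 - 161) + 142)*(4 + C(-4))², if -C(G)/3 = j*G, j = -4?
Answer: 151008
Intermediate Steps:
C(G) = 12*G (C(G) = -(-12)*G = 12*G)
((97 - 161) + 142)*(4 + C(-4))² = ((97 - 161) + 142)*(4 + 12*(-4))² = (-64 + 142)*(4 - 48)² = 78*(-44)² = 78*1936 = 151008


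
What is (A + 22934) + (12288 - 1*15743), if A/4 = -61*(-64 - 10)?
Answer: 37535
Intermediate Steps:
A = 18056 (A = 4*(-61*(-64 - 10)) = 4*(-61*(-74)) = 4*4514 = 18056)
(A + 22934) + (12288 - 1*15743) = (18056 + 22934) + (12288 - 1*15743) = 40990 + (12288 - 15743) = 40990 - 3455 = 37535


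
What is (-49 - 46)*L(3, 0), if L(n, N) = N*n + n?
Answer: -285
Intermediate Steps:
L(n, N) = n + N*n
(-49 - 46)*L(3, 0) = (-49 - 46)*(3*(1 + 0)) = -285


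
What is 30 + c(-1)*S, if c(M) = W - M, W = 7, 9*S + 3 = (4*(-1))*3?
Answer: 50/3 ≈ 16.667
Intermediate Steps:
S = -5/3 (S = -⅓ + ((4*(-1))*3)/9 = -⅓ + (-4*3)/9 = -⅓ + (⅑)*(-12) = -⅓ - 4/3 = -5/3 ≈ -1.6667)
c(M) = 7 - M
30 + c(-1)*S = 30 + (7 - 1*(-1))*(-5/3) = 30 + (7 + 1)*(-5/3) = 30 + 8*(-5/3) = 30 - 40/3 = 50/3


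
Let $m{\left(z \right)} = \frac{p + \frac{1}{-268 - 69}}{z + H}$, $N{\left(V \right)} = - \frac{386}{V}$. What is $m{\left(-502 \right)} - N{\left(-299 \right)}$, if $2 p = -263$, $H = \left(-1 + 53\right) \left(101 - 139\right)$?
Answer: $- \frac{618185125}{499381428} \approx -1.2379$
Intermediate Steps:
$H = -1976$ ($H = 52 \left(-38\right) = -1976$)
$p = - \frac{263}{2}$ ($p = \frac{1}{2} \left(-263\right) = - \frac{263}{2} \approx -131.5$)
$m{\left(z \right)} = - \frac{88633}{674 \left(-1976 + z\right)}$ ($m{\left(z \right)} = \frac{- \frac{263}{2} + \frac{1}{-268 - 69}}{z - 1976} = \frac{- \frac{263}{2} + \frac{1}{-337}}{-1976 + z} = \frac{- \frac{263}{2} - \frac{1}{337}}{-1976 + z} = - \frac{88633}{674 \left(-1976 + z\right)}$)
$m{\left(-502 \right)} - N{\left(-299 \right)} = - \frac{88633}{-1331824 + 674 \left(-502\right)} - - \frac{386}{-299} = - \frac{88633}{-1331824 - 338348} - \left(-386\right) \left(- \frac{1}{299}\right) = - \frac{88633}{-1670172} - \frac{386}{299} = \left(-88633\right) \left(- \frac{1}{1670172}\right) - \frac{386}{299} = \frac{88633}{1670172} - \frac{386}{299} = - \frac{618185125}{499381428}$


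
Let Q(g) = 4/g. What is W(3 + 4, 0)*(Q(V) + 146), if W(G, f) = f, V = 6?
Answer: 0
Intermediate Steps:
W(3 + 4, 0)*(Q(V) + 146) = 0*(4/6 + 146) = 0*(4*(1/6) + 146) = 0*(2/3 + 146) = 0*(440/3) = 0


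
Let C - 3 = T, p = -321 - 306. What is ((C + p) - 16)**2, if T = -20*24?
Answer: 1254400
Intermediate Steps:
p = -627
T = -480
C = -477 (C = 3 - 480 = -477)
((C + p) - 16)**2 = ((-477 - 627) - 16)**2 = (-1104 - 16)**2 = (-1120)**2 = 1254400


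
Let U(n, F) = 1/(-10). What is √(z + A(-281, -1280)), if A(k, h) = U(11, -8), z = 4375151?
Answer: √437515090/10 ≈ 2091.7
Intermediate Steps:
U(n, F) = -⅒
A(k, h) = -⅒
√(z + A(-281, -1280)) = √(4375151 - ⅒) = √(43751509/10) = √437515090/10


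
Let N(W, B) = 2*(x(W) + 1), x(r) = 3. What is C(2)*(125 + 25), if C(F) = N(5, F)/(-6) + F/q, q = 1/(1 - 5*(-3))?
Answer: 4600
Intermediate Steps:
q = 1/16 (q = 1/(1 + 15) = 1/16 ≈ 0.062500)
N(W, B) = 8 (N(W, B) = 2*(3 + 1) = 2*4 = 8)
C(F) = -4/3 + 16*F (C(F) = 8/(-6) + F/(1/16) = 8*(-⅙) + F*16 = -4/3 + 16*F)
C(2)*(125 + 25) = (-4/3 + 16*2)*(125 + 25) = (-4/3 + 32)*150 = (92/3)*150 = 4600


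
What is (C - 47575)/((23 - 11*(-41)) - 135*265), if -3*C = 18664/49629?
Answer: 1011902527/750837141 ≈ 1.3477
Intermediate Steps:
C = -18664/148887 (C = -18664/(3*49629) = -⅓*18664/49629 = -18664/148887 ≈ -0.12536)
(C - 47575)/((23 - 11*(-41)) - 135*265) = (-18664/148887 - 47575)/((23 - 11*(-41)) - 135*265) = -7083317689/(148887*((23 + 451) - 35775)) = -7083317689/(148887*(474 - 35775)) = -7083317689/148887/(-35301) = -7083317689/148887*(-1/35301) = 1011902527/750837141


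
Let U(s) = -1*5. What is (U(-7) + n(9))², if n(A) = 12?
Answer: 49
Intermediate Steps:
U(s) = -5
(U(-7) + n(9))² = (-5 + 12)² = 7² = 49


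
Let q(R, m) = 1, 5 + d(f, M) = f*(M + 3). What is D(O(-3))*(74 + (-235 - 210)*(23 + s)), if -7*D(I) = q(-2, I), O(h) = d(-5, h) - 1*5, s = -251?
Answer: -101534/7 ≈ -14505.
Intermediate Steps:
d(f, M) = -5 + f*(3 + M) (d(f, M) = -5 + f*(M + 3) = -5 + f*(3 + M))
O(h) = -25 - 5*h (O(h) = (-5 + 3*(-5) + h*(-5)) - 1*5 = (-5 - 15 - 5*h) - 5 = (-20 - 5*h) - 5 = -25 - 5*h)
D(I) = -⅐ (D(I) = -⅐*1 = -⅐)
D(O(-3))*(74 + (-235 - 210)*(23 + s)) = -(74 + (-235 - 210)*(23 - 251))/7 = -(74 - 445*(-228))/7 = -(74 + 101460)/7 = -⅐*101534 = -101534/7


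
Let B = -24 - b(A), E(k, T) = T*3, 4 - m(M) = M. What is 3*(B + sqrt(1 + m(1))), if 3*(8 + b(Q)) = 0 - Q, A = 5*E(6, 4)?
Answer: 18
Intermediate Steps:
m(M) = 4 - M
E(k, T) = 3*T
A = 60 (A = 5*(3*4) = 5*12 = 60)
b(Q) = -8 - Q/3 (b(Q) = -8 + (0 - Q)/3 = -8 + (-Q)/3 = -8 - Q/3)
B = 4 (B = -24 - (-8 - 1/3*60) = -24 - (-8 - 20) = -24 - 1*(-28) = -24 + 28 = 4)
3*(B + sqrt(1 + m(1))) = 3*(4 + sqrt(1 + (4 - 1*1))) = 3*(4 + sqrt(1 + (4 - 1))) = 3*(4 + sqrt(1 + 3)) = 3*(4 + sqrt(4)) = 3*(4 + 2) = 3*6 = 18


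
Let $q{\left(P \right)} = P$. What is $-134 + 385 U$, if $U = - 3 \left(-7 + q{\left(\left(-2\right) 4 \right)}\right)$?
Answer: $17191$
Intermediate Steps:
$U = 45$ ($U = - 3 \left(-7 - 8\right) = \left(-3\right) \left(-15\right) = 45$)
$-134 + 385 U = -134 + 385 \cdot 45 = -134 + 17325 = 17191$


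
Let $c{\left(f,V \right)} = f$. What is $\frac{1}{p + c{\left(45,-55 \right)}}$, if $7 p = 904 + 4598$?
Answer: $\frac{1}{831} \approx 0.0012034$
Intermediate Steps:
$p = 786$ ($p = \frac{904 + 4598}{7} = \frac{1}{7} \cdot 5502 = 786$)
$\frac{1}{p + c{\left(45,-55 \right)}} = \frac{1}{786 + 45} = \frac{1}{831}$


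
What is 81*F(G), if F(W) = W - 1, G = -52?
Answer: -4293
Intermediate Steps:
F(W) = -1 + W
81*F(G) = 81*(-1 - 52) = 81*(-53) = -4293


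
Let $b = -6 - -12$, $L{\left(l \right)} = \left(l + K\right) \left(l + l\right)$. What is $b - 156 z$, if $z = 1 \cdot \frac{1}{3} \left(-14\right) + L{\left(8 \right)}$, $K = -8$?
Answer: $734$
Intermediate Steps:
$L{\left(l \right)} = 2 l \left(-8 + l\right)$ ($L{\left(l \right)} = \left(l - 8\right) \left(l + l\right) = \left(-8 + l\right) 2 l = 2 l \left(-8 + l\right)$)
$z = - \frac{14}{3}$ ($z = 1 \cdot \frac{1}{3} \left(-14\right) + 2 \cdot 8 \left(-8 + 8\right) = 1 \cdot \frac{1}{3} \left(-14\right) + 2 \cdot 8 \cdot 0 = \frac{1}{3} \left(-14\right) + 0 = - \frac{14}{3} + 0 = - \frac{14}{3} \approx -4.6667$)
$b = 6$ ($b = -6 + 12 = 6$)
$b - 156 z = 6 - -728 = 6 + 728 = 734$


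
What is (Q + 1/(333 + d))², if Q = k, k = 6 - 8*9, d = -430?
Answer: 40998409/9409 ≈ 4357.4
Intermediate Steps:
k = -66 (k = 6 - 72 = -66)
Q = -66
(Q + 1/(333 + d))² = (-66 + 1/(333 - 430))² = (-66 + 1/(-97))² = (-66 - 1/97)² = (-6403/97)² = 40998409/9409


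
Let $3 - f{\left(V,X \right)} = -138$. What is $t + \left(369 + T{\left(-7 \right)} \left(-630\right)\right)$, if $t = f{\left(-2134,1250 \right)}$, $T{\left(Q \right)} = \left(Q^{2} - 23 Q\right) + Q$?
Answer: $-127380$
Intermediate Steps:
$T{\left(Q \right)} = Q^{2} - 22 Q$
$f{\left(V,X \right)} = 141$ ($f{\left(V,X \right)} = 3 - -138 = 3 + 138 = 141$)
$t = 141$
$t + \left(369 + T{\left(-7 \right)} \left(-630\right)\right) = 141 + \left(369 + - 7 \left(-22 - 7\right) \left(-630\right)\right) = 141 + \left(369 + \left(-7\right) \left(-29\right) \left(-630\right)\right) = 141 + \left(369 + 203 \left(-630\right)\right) = 141 + \left(369 - 127890\right) = 141 - 127521 = -127380$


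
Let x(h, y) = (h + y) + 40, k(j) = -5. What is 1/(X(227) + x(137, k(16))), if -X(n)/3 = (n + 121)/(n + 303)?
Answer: 265/45058 ≈ 0.0058813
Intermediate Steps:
x(h, y) = 40 + h + y
X(n) = -3*(121 + n)/(303 + n) (X(n) = -3*(n + 121)/(n + 303) = -3*(121 + n)/(303 + n))
1/(X(227) + x(137, k(16))) = 1/(3*(-121 - 1*227)/(303 + 227) + (40 + 137 - 5)) = 1/(3*(-121 - 227)/530 + 172) = 1/(3*(1/530)*(-348) + 172) = 1/(-522/265 + 172) = 1/(45058/265) = 265/45058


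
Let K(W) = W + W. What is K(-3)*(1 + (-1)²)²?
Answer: -24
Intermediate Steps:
K(W) = 2*W
K(-3)*(1 + (-1)²)² = (2*(-3))*(1 + (-1)²)² = -6*(1 + 1)² = -6*2² = -6*4 = -24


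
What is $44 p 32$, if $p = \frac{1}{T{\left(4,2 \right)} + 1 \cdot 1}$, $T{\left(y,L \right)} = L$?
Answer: $\frac{1408}{3} \approx 469.33$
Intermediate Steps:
$p = \frac{1}{3}$ ($p = \frac{1}{2 + 1 \cdot 1} = \frac{1}{2 + 1} = \frac{1}{3} \approx 0.33333$)
$44 p 32 = 44 \cdot \frac{1}{3} \cdot 32 = \frac{44}{3} \cdot 32 = \frac{1408}{3}$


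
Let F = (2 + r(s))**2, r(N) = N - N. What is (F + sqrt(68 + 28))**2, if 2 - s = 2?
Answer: 112 + 32*sqrt(6) ≈ 190.38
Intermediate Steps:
s = 0 (s = 2 - 1*2 = 2 - 2 = 0)
r(N) = 0
F = 4 (F = (2 + 0)**2 = 2**2 = 4)
(F + sqrt(68 + 28))**2 = (4 + sqrt(68 + 28))**2 = (4 + sqrt(96))**2 = (4 + 4*sqrt(6))**2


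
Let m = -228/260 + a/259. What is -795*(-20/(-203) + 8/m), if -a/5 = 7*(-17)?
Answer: -56417175/12383 ≈ -4556.0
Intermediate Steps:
a = 595 (a = -35*(-17) = -5*(-119) = 595)
m = 3416/2405 (m = -228/260 + 595/259 = -228*1/260 + 595*(1/259) = -57/65 + 85/37 = 3416/2405 ≈ 1.4204)
-795*(-20/(-203) + 8/m) = -795*(-20/(-203) + 8/(3416/2405)) = -795*(-20*(-1/203) + 8*(2405/3416)) = -795*(20/203 + 2405/427) = -795*70965/12383 = -56417175/12383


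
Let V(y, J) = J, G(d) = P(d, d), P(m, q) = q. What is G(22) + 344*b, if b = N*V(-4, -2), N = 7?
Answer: -4794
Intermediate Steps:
G(d) = d
b = -14 (b = 7*(-2) = -14)
G(22) + 344*b = 22 + 344*(-14) = 22 - 4816 = -4794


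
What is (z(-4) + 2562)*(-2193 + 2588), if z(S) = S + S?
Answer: 1008830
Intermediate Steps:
z(S) = 2*S
(z(-4) + 2562)*(-2193 + 2588) = (2*(-4) + 2562)*(-2193 + 2588) = (-8 + 2562)*395 = 2554*395 = 1008830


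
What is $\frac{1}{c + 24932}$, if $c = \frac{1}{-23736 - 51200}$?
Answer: $\frac{74936}{1868304351} \approx 4.0109 \cdot 10^{-5}$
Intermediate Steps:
$c = - \frac{1}{74936}$ ($c = \frac{1}{-74936} = - \frac{1}{74936} \approx -1.3345 \cdot 10^{-5}$)
$\frac{1}{c + 24932} = \frac{1}{- \frac{1}{74936} + 24932} = \frac{1}{\frac{1868304351}{74936}} = \frac{74936}{1868304351}$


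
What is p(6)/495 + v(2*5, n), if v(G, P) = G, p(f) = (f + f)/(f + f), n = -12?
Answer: 4951/495 ≈ 10.002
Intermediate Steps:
p(f) = 1 (p(f) = (2*f)/((2*f)) = (2*f)*(1/(2*f)) = 1)
p(6)/495 + v(2*5, n) = 1/495 + 2*5 = 1*(1/495) + 10 = 1/495 + 10 = 4951/495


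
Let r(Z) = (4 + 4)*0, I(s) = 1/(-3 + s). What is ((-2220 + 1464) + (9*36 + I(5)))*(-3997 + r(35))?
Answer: 3449411/2 ≈ 1.7247e+6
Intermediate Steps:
r(Z) = 0 (r(Z) = 8*0 = 0)
((-2220 + 1464) + (9*36 + I(5)))*(-3997 + r(35)) = ((-2220 + 1464) + (9*36 + 1/(-3 + 5)))*(-3997 + 0) = (-756 + (324 + 1/2))*(-3997) = (-756 + (324 + ½))*(-3997) = (-756 + 649/2)*(-3997) = -863/2*(-3997) = 3449411/2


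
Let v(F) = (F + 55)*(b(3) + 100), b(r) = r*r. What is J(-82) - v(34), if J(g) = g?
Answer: -9783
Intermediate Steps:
b(r) = r²
v(F) = 5995 + 109*F (v(F) = (F + 55)*(3² + 100) = (55 + F)*(9 + 100) = (55 + F)*109 = 5995 + 109*F)
J(-82) - v(34) = -82 - (5995 + 109*34) = -82 - (5995 + 3706) = -82 - 1*9701 = -82 - 9701 = -9783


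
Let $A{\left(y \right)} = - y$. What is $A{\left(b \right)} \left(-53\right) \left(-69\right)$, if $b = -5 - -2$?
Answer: $10971$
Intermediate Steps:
$b = -3$ ($b = -5 + 2 = -3$)
$A{\left(b \right)} \left(-53\right) \left(-69\right) = \left(-1\right) \left(-3\right) \left(-53\right) \left(-69\right) = 3 \left(-53\right) \left(-69\right) = \left(-159\right) \left(-69\right) = 10971$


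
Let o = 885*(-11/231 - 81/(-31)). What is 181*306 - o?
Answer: 11526112/217 ≈ 53116.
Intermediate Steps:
o = 492650/217 (o = 885*(-11*1/231 - 81*(-1/31)) = 885*(-1/21 + 81/31) = 885*(1670/651) = 492650/217 ≈ 2270.3)
181*306 - o = 181*306 - 1*492650/217 = 55386 - 492650/217 = 11526112/217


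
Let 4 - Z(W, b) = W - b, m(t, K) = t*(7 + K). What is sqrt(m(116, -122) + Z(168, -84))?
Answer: 2*I*sqrt(3397) ≈ 116.57*I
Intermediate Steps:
Z(W, b) = 4 + b - W (Z(W, b) = 4 - (W - b) = 4 + (b - W) = 4 + b - W)
sqrt(m(116, -122) + Z(168, -84)) = sqrt(116*(7 - 122) + (4 - 84 - 1*168)) = sqrt(116*(-115) + (4 - 84 - 168)) = sqrt(-13340 - 248) = sqrt(-13588) = 2*I*sqrt(3397)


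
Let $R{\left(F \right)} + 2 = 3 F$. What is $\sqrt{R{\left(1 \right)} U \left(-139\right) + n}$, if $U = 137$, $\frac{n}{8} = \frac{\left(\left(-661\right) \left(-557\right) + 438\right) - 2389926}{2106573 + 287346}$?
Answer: $\frac{i \sqrt{12130139189199955}}{797973} \approx 138.02 i$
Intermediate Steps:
$n = - \frac{16170488}{2393919}$ ($n = 8 \frac{\left(\left(-661\right) \left(-557\right) + 438\right) - 2389926}{2106573 + 287346} = 8 \frac{\left(368177 + 438\right) - 2389926}{2393919} = 8 \left(368615 - 2389926\right) \frac{1}{2393919} = 8 \left(\left(-2021311\right) \frac{1}{2393919}\right) = 8 \left(- \frac{2021311}{2393919}\right) = - \frac{16170488}{2393919} \approx -6.7548$)
$R{\left(F \right)} = -2 + 3 F$
$\sqrt{R{\left(1 \right)} U \left(-139\right) + n} = \sqrt{\left(-2 + 3 \cdot 1\right) 137 \left(-139\right) - \frac{16170488}{2393919}} = \sqrt{\left(-2 + 3\right) 137 \left(-139\right) - \frac{16170488}{2393919}} = \sqrt{1 \cdot 137 \left(-139\right) - \frac{16170488}{2393919}} = \sqrt{137 \left(-139\right) - \frac{16170488}{2393919}} = \sqrt{-19043 - \frac{16170488}{2393919}} = \sqrt{- \frac{45603570005}{2393919}} = \frac{i \sqrt{12130139189199955}}{797973}$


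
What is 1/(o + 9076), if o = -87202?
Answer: -1/78126 ≈ -1.2800e-5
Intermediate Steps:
1/(o + 9076) = 1/(-87202 + 9076) = 1/(-78126) = -1/78126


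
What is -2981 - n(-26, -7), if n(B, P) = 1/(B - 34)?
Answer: -178859/60 ≈ -2981.0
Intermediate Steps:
n(B, P) = 1/(-34 + B)
-2981 - n(-26, -7) = -2981 - 1/(-34 - 26) = -2981 - 1/(-60) = -2981 - 1*(-1/60) = -2981 + 1/60 = -178859/60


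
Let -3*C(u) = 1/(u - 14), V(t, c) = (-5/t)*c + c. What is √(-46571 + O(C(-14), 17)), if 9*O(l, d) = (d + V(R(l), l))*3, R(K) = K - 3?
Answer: I*√5174979586301/10542 ≈ 215.79*I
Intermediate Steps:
R(K) = -3 + K
V(t, c) = c - 5*c/t (V(t, c) = -5*c/t + c = c - 5*c/t)
C(u) = -1/(3*(-14 + u)) (C(u) = -1/(3*(u - 14)) = -1/(3*(-14 + u)))
O(l, d) = d/3 + l*(-8 + l)/(3*(-3 + l)) (O(l, d) = ((d + l*(-5 + (-3 + l))/(-3 + l))*3)/9 = ((d + l*(-8 + l)/(-3 + l))*3)/9 = (3*d + 3*l*(-8 + l)/(-3 + l))/9 = d/3 + l*(-8 + l)/(3*(-3 + l)))
√(-46571 + O(C(-14), 17)) = √(-46571 + (17*(-3 - 1/(-42 + 3*(-14))) + (-1/(-42 + 3*(-14)))*(-8 - 1/(-42 + 3*(-14))))/(3*(-3 - 1/(-42 + 3*(-14))))) = √(-46571 + (17*(-3 - 1/(-42 - 42)) + (-1/(-42 - 42))*(-8 - 1/(-42 - 42)))/(3*(-3 - 1/(-42 - 42)))) = √(-46571 + (17*(-3 - 1/(-84)) + (-1/(-84))*(-8 - 1/(-84)))/(3*(-3 - 1/(-84)))) = √(-46571 + (17*(-3 - 1*(-1/84)) + (-1*(-1/84))*(-8 - 1*(-1/84)))/(3*(-3 - 1*(-1/84)))) = √(-46571 + (17*(-3 + 1/84) + (-8 + 1/84)/84)/(3*(-3 + 1/84))) = √(-46571 + (17*(-251/84) + (1/84)*(-671/84))/(3*(-251/84))) = √(-46571 + (⅓)*(-84/251)*(-4267/84 - 671/7056)) = √(-46571 + (⅓)*(-84/251)*(-359099/7056)) = √(-46571 + 359099/63252) = √(-2945349793/63252) = I*√5174979586301/10542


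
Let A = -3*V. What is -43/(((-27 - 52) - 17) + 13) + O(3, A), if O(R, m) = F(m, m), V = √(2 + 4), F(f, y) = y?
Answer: 43/83 - 3*√6 ≈ -6.8304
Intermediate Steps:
V = √6 ≈ 2.4495
A = -3*√6 ≈ -7.3485
O(R, m) = m
-43/(((-27 - 52) - 17) + 13) + O(3, A) = -43/(((-27 - 52) - 17) + 13) - 3*√6 = -43/((-79 - 17) + 13) - 3*√6 = -43/(-96 + 13) - 3*√6 = -43/(-83) - 3*√6 = -1/83*(-43) - 3*√6 = 43/83 - 3*√6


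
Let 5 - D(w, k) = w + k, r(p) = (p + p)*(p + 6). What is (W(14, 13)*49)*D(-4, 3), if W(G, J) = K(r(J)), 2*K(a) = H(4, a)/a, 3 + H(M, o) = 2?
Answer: -147/494 ≈ -0.29757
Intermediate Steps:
H(M, o) = -1 (H(M, o) = -3 + 2 = -1)
r(p) = 2*p*(6 + p) (r(p) = (2*p)*(6 + p) = 2*p*(6 + p))
K(a) = -1/(2*a) (K(a) = (-1/a)/2 = -1/(2*a))
D(w, k) = 5 - k - w (D(w, k) = 5 - (w + k) = 5 - (k + w) = 5 + (-k - w) = 5 - k - w)
W(G, J) = -1/(4*J*(6 + J)) (W(G, J) = -1/(2*J*(6 + J))/2 = -1/(4*J*(6 + J)))
(W(14, 13)*49)*D(-4, 3) = (-1/4/(13*(6 + 13))*49)*(5 - 1*3 - 1*(-4)) = (-1/4*1/13/19*49)*(5 - 3 + 4) = (-1/4*1/13*1/19*49)*6 = -1/988*49*6 = -49/988*6 = -147/494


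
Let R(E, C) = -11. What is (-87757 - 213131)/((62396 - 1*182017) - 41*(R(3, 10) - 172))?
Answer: 150444/56059 ≈ 2.6837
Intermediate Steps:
(-87757 - 213131)/((62396 - 1*182017) - 41*(R(3, 10) - 172)) = (-87757 - 213131)/((62396 - 1*182017) - 41*(-11 - 172)) = -300888/((62396 - 182017) - 41*(-183)) = -300888/(-119621 + 7503) = -300888/(-112118) = -300888*(-1/112118) = 150444/56059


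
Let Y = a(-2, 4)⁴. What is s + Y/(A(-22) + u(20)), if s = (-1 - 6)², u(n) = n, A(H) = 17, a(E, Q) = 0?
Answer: 49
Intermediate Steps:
s = 49 (s = (-7)² = 49)
Y = 0 (Y = 0⁴ = 0)
s + Y/(A(-22) + u(20)) = 49 + 0/(17 + 20) = 49 + 0/37 = 49 + 0*(1/37) = 49 + 0 = 49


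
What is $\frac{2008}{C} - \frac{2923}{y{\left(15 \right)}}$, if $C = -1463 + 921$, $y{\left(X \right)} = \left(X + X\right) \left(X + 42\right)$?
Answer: $- \frac{2508973}{463410} \approx -5.4142$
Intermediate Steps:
$y{\left(X \right)} = 2 X \left(42 + X\right)$
$C = -542$
$\frac{2008}{C} - \frac{2923}{y{\left(15 \right)}} = \frac{2008}{-542} - \frac{2923}{2 \cdot 15 \left(42 + 15\right)} = 2008 \left(- \frac{1}{542}\right) - \frac{2923}{2 \cdot 15 \cdot 57} = - \frac{1004}{271} - \frac{2923}{1710} = - \frac{2508973}{463410}$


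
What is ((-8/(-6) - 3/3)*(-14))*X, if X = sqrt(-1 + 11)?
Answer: -14*sqrt(10)/3 ≈ -14.757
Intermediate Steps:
X = sqrt(10) ≈ 3.1623
((-8/(-6) - 3/3)*(-14))*X = ((-8/(-6) - 3/3)*(-14))*sqrt(10) = ((-8*(-1/6) - 3*1/3)*(-14))*sqrt(10) = ((4/3 - 1)*(-14))*sqrt(10) = ((1/3)*(-14))*sqrt(10) = -14*sqrt(10)/3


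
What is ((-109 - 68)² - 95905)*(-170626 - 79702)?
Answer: 16165180928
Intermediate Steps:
((-109 - 68)² - 95905)*(-170626 - 79702) = ((-177)² - 95905)*(-250328) = (31329 - 95905)*(-250328) = -64576*(-250328) = 16165180928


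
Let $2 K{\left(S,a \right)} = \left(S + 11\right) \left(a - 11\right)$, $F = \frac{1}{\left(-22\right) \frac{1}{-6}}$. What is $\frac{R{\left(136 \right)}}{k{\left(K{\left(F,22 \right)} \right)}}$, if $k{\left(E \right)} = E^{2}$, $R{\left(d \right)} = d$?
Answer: $\frac{34}{961} \approx 0.03538$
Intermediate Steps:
$F = \frac{3}{11}$ ($F = \frac{1}{\left(-22\right) \left(- \frac{1}{6}\right)} = \frac{1}{\frac{11}{3}} = \frac{3}{11} \approx 0.27273$)
$K{\left(S,a \right)} = \frac{\left(-11 + a\right) \left(11 + S\right)}{2}$ ($K{\left(S,a \right)} = \frac{\left(S + 11\right) \left(a - 11\right)}{2} = \frac{\left(11 + S\right) \left(-11 + a\right)}{2} = \frac{\left(-11 + a\right) \left(11 + S\right)}{2}$)
$\frac{R{\left(136 \right)}}{k{\left(K{\left(F,22 \right)} \right)}} = \frac{136}{\left(- \frac{121}{2} - \frac{3}{2} + \frac{11}{2} \cdot 22 + \frac{1}{2} \cdot \frac{3}{11} \cdot 22\right)^{2}} = \frac{136}{\left(- \frac{121}{2} - \frac{3}{2} + 121 + 3\right)^{2}} = \frac{136}{62^{2}} = \frac{136}{3844} = 136 \cdot \frac{1}{3844} = \frac{34}{961}$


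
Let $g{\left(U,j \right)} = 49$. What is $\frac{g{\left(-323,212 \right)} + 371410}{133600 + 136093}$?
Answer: $\frac{371459}{269693} \approx 1.3773$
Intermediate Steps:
$\frac{g{\left(-323,212 \right)} + 371410}{133600 + 136093} = \frac{49 + 371410}{133600 + 136093} = \frac{371459}{269693}$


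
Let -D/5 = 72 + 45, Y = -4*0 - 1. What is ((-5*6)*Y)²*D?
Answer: -526500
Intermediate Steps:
Y = -1 (Y = 0 - 1 = -1)
D = -585 (D = -5*(72 + 45) = -5*117 = -585)
((-5*6)*Y)²*D = (-5*6*(-1))²*(-585) = (-30*(-1))²*(-585) = 30²*(-585) = 900*(-585) = -526500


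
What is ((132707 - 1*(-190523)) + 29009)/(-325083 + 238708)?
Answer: -352239/86375 ≈ -4.0780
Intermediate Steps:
((132707 - 1*(-190523)) + 29009)/(-325083 + 238708) = ((132707 + 190523) + 29009)/(-86375) = (323230 + 29009)*(-1/86375) = 352239*(-1/86375) = -352239/86375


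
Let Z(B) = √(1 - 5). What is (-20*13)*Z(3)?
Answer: -520*I ≈ -520.0*I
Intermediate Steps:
Z(B) = 2*I (Z(B) = √(-4) = 2*I)
(-20*13)*Z(3) = (-20*13)*(2*I) = -520*I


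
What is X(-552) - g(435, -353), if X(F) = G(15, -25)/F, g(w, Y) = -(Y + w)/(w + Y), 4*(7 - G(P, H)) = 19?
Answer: 733/736 ≈ 0.99592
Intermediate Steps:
G(P, H) = 9/4 (G(P, H) = 7 - ¼*19 = 7 - 19/4 = 9/4)
g(w, Y) = -1 (g(w, Y) = -(Y + w)/(Y + w) = -1*1 = -1)
X(F) = 9/(4*F)
X(-552) - g(435, -353) = (9/4)/(-552) - 1*(-1) = (9/4)*(-1/552) + 1 = -3/736 + 1 = 733/736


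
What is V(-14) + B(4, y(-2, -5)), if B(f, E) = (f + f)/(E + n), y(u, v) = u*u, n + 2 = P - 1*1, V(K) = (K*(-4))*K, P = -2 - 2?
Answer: -2360/3 ≈ -786.67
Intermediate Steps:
P = -4
V(K) = -4*K² (V(K) = (-4*K)*K = -4*K²)
n = -7 (n = -2 + (-4 - 1*1) = -2 + (-4 - 1) = -2 - 5 = -7)
y(u, v) = u²
B(f, E) = 2*f/(-7 + E) (B(f, E) = (f + f)/(E - 7) = (2*f)/(-7 + E) = 2*f/(-7 + E))
V(-14) + B(4, y(-2, -5)) = -4*(-14)² + 2*4/(-7 + (-2)²) = -4*196 + 2*4/(-7 + 4) = -784 + 2*4/(-3) = -784 + 2*4*(-⅓) = -784 - 8/3 = -2360/3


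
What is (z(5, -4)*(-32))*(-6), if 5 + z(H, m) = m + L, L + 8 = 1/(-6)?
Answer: -3296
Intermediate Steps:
L = -49/6 (L = -8 + 1/(-6) = -8 - ⅙ = -49/6 ≈ -8.1667)
z(H, m) = -79/6 + m (z(H, m) = -5 + (m - 49/6) = -5 + (-49/6 + m) = -79/6 + m)
(z(5, -4)*(-32))*(-6) = ((-79/6 - 4)*(-32))*(-6) = -103/6*(-32)*(-6) = (1648/3)*(-6) = -3296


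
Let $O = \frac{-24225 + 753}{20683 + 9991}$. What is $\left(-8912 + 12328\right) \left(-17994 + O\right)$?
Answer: $- \frac{134681028432}{2191} \approx -6.147 \cdot 10^{7}$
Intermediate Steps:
$O = - \frac{11736}{15337}$ ($O = - \frac{23472}{30674} = \left(-23472\right) \frac{1}{30674} = - \frac{11736}{15337} \approx -0.76521$)
$\left(-8912 + 12328\right) \left(-17994 + O\right) = \left(-8912 + 12328\right) \left(-17994 - \frac{11736}{15337}\right) = 3416 \left(- \frac{275985714}{15337}\right) = - \frac{134681028432}{2191}$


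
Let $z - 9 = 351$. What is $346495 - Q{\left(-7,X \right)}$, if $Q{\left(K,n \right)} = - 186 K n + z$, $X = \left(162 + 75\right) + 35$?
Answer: $-8009$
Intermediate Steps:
$z = 360$ ($z = 9 + 351 = 360$)
$X = 272$ ($X = 237 + 35 = 272$)
$Q{\left(K,n \right)} = 360 - 186 K n$ ($Q{\left(K,n \right)} = - 186 K n + 360 = 360 - 186 K n$)
$346495 - Q{\left(-7,X \right)} = 346495 - \left(360 - \left(-1302\right) 272\right) = 346495 - \left(360 + 354144\right) = 346495 - 354504 = -8009$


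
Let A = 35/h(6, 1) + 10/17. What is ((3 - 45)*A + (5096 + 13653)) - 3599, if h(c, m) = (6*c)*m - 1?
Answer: 256416/17 ≈ 15083.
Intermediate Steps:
h(c, m) = -1 + 6*c*m (h(c, m) = 6*c*m - 1 = -1 + 6*c*m)
A = 27/17 (A = 35/(-1 + 6*6*1) + 10/17 = 35/(-1 + 36) + 10*(1/17) = 35/35 + 10/17 = 35*(1/35) + 10/17 = 1 + 10/17 = 27/17 ≈ 1.5882)
((3 - 45)*A + (5096 + 13653)) - 3599 = ((3 - 45)*(27/17) + (5096 + 13653)) - 3599 = (-42*27/17 + 18749) - 3599 = (-1134/17 + 18749) - 3599 = 317599/17 - 3599 = 256416/17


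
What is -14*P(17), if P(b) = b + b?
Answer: -476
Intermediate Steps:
P(b) = 2*b
-14*P(17) = -28*17 = -14*34 = -476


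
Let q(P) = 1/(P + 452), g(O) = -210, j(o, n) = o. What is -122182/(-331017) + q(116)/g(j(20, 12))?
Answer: 4857845981/13161235920 ≈ 0.36910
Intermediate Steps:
q(P) = 1/(452 + P)
-122182/(-331017) + q(116)/g(j(20, 12)) = -122182/(-331017) + 1/((452 + 116)*(-210)) = -122182*(-1/331017) - 1/210/568 = 122182/331017 + (1/568)*(-1/210) = 122182/331017 - 1/119280 = 4857845981/13161235920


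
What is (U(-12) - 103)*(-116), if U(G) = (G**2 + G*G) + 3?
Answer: -21808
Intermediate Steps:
U(G) = 3 + 2*G**2 (U(G) = (G**2 + G**2) + 3 = 2*G**2 + 3 = 3 + 2*G**2)
(U(-12) - 103)*(-116) = ((3 + 2*(-12)**2) - 103)*(-116) = ((3 + 2*144) - 103)*(-116) = ((3 + 288) - 103)*(-116) = (291 - 103)*(-116) = 188*(-116) = -21808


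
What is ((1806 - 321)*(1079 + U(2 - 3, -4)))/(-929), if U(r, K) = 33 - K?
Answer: -1657260/929 ≈ -1783.9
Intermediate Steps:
((1806 - 321)*(1079 + U(2 - 3, -4)))/(-929) = ((1806 - 321)*(1079 + (33 - 1*(-4))))/(-929) = (1485*(1079 + (33 + 4)))*(-1/929) = (1485*(1079 + 37))*(-1/929) = (1485*1116)*(-1/929) = 1657260*(-1/929) = -1657260/929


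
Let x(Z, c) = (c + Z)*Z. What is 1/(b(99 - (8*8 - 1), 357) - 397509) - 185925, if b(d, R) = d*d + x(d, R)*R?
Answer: -865410781274/4654623 ≈ -1.8593e+5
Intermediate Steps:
x(Z, c) = Z*(Z + c) (x(Z, c) = (Z + c)*Z = Z*(Z + c))
b(d, R) = d**2 + R*d*(R + d) (b(d, R) = d*d + (d*(d + R))*R = d**2 + (d*(R + d))*R = d**2 + R*d*(R + d))
1/(b(99 - (8*8 - 1), 357) - 397509) - 185925 = 1/((99 - (8*8 - 1))*((99 - (8*8 - 1)) + 357*(357 + (99 - (8*8 - 1)))) - 397509) - 185925 = 1/((99 - (64 - 1))*((99 - (64 - 1)) + 357*(357 + (99 - (64 - 1)))) - 397509) - 185925 = 1/((99 - 1*63)*((99 - 1*63) + 357*(357 + (99 - 1*63))) - 397509) - 185925 = 1/((99 - 63)*((99 - 63) + 357*(357 + (99 - 63))) - 397509) - 185925 = 1/(36*(36 + 357*(357 + 36)) - 397509) - 185925 = 1/(36*(36 + 357*393) - 397509) - 185925 = 1/(36*(36 + 140301) - 397509) - 185925 = 1/(36*140337 - 397509) - 185925 = 1/(5052132 - 397509) - 185925 = 1/4654623 - 185925 = -865410781274/4654623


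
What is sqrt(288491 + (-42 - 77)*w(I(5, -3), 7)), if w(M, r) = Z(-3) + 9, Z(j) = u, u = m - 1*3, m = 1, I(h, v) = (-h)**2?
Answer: 3*sqrt(31962) ≈ 536.34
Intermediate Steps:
I(h, v) = h**2
u = -2 (u = 1 - 1*3 = 1 - 3 = -2)
Z(j) = -2
w(M, r) = 7 (w(M, r) = -2 + 9 = 7)
sqrt(288491 + (-42 - 77)*w(I(5, -3), 7)) = sqrt(288491 + (-42 - 77)*7) = sqrt(288491 - 119*7) = sqrt(288491 - 833) = sqrt(287658) = 3*sqrt(31962)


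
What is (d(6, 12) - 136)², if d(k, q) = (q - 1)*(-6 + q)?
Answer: 4900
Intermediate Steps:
d(k, q) = (-1 + q)*(-6 + q)
(d(6, 12) - 136)² = ((6 + 12² - 7*12) - 136)² = ((6 + 144 - 84) - 136)² = (66 - 136)² = (-70)² = 4900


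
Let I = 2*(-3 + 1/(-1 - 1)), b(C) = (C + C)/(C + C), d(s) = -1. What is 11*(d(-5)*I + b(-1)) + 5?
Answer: 93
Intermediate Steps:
b(C) = 1 (b(C) = (2*C)/((2*C)) = (2*C)*(1/(2*C)) = 1)
I = -7 (I = 2*(-3 + 1/(-2)) = 2*(-3 - ½) = 2*(-7/2) = -7)
11*(d(-5)*I + b(-1)) + 5 = 11*(-1*(-7) + 1) + 5 = 11*(7 + 1) + 5 = 11*8 + 5 = 88 + 5 = 93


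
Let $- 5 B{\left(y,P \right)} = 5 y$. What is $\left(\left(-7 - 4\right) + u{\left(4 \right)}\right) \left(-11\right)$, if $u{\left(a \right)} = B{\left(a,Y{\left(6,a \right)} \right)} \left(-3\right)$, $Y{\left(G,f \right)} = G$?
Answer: $-11$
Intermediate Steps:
$B{\left(y,P \right)} = - y$ ($B{\left(y,P \right)} = - \frac{5 y}{5} = - y$)
$u{\left(a \right)} = 3 a$ ($u{\left(a \right)} = - a \left(-3\right) = 3 a$)
$\left(\left(-7 - 4\right) + u{\left(4 \right)}\right) \left(-11\right) = \left(\left(-7 - 4\right) + 3 \cdot 4\right) \left(-11\right) = \left(\left(-7 - 4\right) + 12\right) \left(-11\right) = \left(-11 + 12\right) \left(-11\right) = 1 \left(-11\right) = -11$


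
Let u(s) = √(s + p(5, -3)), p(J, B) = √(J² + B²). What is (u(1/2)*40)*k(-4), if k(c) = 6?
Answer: 120*√(2 + 4*√34) ≈ 603.87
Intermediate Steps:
p(J, B) = √(B² + J²)
u(s) = √(s + √34) (u(s) = √(s + √((-3)² + 5²)) = √(s + √(9 + 25)) = √(s + √34))
(u(1/2)*40)*k(-4) = (√(1/2 + √34)*40)*6 = (√(½ + √34)*40)*6 = (40*√(½ + √34))*6 = 240*√(½ + √34)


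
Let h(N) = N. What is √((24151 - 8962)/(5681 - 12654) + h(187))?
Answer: √8986537426/6973 ≈ 13.595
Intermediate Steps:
√((24151 - 8962)/(5681 - 12654) + h(187)) = √((24151 - 8962)/(5681 - 12654) + 187) = √(15189/(-6973) + 187) = √(15189*(-1/6973) + 187) = √(-15189/6973 + 187) = √(1288762/6973) = √8986537426/6973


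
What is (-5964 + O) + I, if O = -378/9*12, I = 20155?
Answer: 13687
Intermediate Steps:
O = -504 (O = -378/9*12 = -18*7/3*12 = -42*12 = -504)
(-5964 + O) + I = (-5964 - 504) + 20155 = -6468 + 20155 = 13687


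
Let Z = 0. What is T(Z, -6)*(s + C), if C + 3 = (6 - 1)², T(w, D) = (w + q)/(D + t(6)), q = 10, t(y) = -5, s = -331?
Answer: 3090/11 ≈ 280.91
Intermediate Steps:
T(w, D) = (10 + w)/(-5 + D) (T(w, D) = (w + 10)/(D - 5) = (10 + w)/(-5 + D))
C = 22 (C = -3 + (6 - 1)² = -3 + 5² = -3 + 25 = 22)
T(Z, -6)*(s + C) = ((10 + 0)/(-5 - 6))*(-331 + 22) = (10/(-11))*(-309) = -1/11*10*(-309) = -10/11*(-309) = 3090/11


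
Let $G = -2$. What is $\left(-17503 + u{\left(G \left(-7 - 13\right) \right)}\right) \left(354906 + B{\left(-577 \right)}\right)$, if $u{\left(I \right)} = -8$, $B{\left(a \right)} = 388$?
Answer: $-6221553234$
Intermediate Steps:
$\left(-17503 + u{\left(G \left(-7 - 13\right) \right)}\right) \left(354906 + B{\left(-577 \right)}\right) = \left(-17503 - 8\right) \left(354906 + 388\right) = \left(-17511\right) 355294 = -6221553234$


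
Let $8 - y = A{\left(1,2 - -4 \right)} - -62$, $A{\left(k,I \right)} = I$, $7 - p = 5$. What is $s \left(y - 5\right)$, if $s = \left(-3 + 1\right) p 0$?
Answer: $0$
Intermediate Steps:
$p = 2$ ($p = 7 - 5 = 2$)
$y = -60$ ($y = 8 - \left(\left(2 - -4\right) - -62\right) = 8 - \left(\left(2 + 4\right) + 62\right) = 8 - \left(6 + 62\right) = 8 - 68 = -60$)
$s = 0$ ($s = \left(-3 + 1\right) 2 \cdot 0 = \left(-2\right) 0 = 0$)
$s \left(y - 5\right) = 0 \left(-60 - 5\right) = 0 \left(-65\right) = 0$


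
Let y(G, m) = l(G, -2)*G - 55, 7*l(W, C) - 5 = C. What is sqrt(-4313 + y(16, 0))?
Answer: 24*I*sqrt(371)/7 ≈ 66.039*I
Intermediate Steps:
l(W, C) = 5/7 + C/7
y(G, m) = -55 + 3*G/7 (y(G, m) = (5/7 + (1/7)*(-2))*G - 55 = (5/7 - 2/7)*G - 55 = 3*G/7 - 55 = -55 + 3*G/7)
sqrt(-4313 + y(16, 0)) = sqrt(-4313 + (-55 + (3/7)*16)) = sqrt(-4313 + (-55 + 48/7)) = sqrt(-4313 - 337/7) = sqrt(-30528/7) = 24*I*sqrt(371)/7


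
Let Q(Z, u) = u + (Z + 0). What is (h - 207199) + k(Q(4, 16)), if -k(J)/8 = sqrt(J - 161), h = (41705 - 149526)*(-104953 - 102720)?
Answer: 22391303334 - 8*I*sqrt(141) ≈ 2.2391e+10 - 94.995*I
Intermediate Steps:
h = 22391510533 (h = -107821*(-207673) = 22391510533)
Q(Z, u) = Z + u (Q(Z, u) = u + Z = Z + u)
k(J) = -8*sqrt(-161 + J) (k(J) = -8*sqrt(J - 161) = -8*sqrt(-161 + J))
(h - 207199) + k(Q(4, 16)) = (22391510533 - 207199) - 8*sqrt(-161 + (4 + 16)) = 22391303334 - 8*sqrt(-161 + 20) = 22391303334 - 8*I*sqrt(141)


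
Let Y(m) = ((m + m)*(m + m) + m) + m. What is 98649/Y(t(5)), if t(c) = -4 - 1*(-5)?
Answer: 32883/2 ≈ 16442.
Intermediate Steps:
t(c) = 1 (t(c) = -4 + 5 = 1)
Y(m) = 2*m + 4*m² (Y(m) = ((2*m)*(2*m) + m) + m = (4*m² + m) + m = (m + 4*m²) + m = 2*m + 4*m²)
98649/Y(t(5)) = 98649/((2*1*(1 + 2*1))) = 98649/((2*1*(1 + 2))) = 98649/((2*1*3)) = 98649/6 = 98649*(⅙) = 32883/2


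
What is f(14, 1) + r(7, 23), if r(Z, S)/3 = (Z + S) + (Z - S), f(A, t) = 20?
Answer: 62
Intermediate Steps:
r(Z, S) = 6*Z (r(Z, S) = 3*((Z + S) + (Z - S)) = 3*((S + Z) + (Z - S)) = 3*(2*Z) = 6*Z)
f(14, 1) + r(7, 23) = 20 + 6*7 = 20 + 42 = 62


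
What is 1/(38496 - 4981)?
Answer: 1/33515 ≈ 2.9837e-5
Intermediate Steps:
1/(38496 - 4981) = 1/33515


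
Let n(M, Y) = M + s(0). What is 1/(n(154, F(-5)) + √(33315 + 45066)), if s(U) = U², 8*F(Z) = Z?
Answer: -154/54665 + 3*√8709/54665 ≈ 0.0023043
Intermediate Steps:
F(Z) = Z/8
n(M, Y) = M (n(M, Y) = M + 0² = M + 0 = M)
1/(n(154, F(-5)) + √(33315 + 45066)) = 1/(154 + √(33315 + 45066)) = 1/(154 + √78381) = 1/(154 + 3*√8709)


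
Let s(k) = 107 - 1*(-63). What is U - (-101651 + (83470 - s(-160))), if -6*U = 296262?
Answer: -31026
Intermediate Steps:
U = -49377 (U = -1/6*296262 = -49377)
s(k) = 170 (s(k) = 107 + 63 = 170)
U - (-101651 + (83470 - s(-160))) = -49377 - (-101651 + (83470 - 1*170)) = -49377 - (-101651 + (83470 - 170)) = -49377 - (-101651 + 83300) = -49377 - 1*(-18351) = -49377 + 18351 = -31026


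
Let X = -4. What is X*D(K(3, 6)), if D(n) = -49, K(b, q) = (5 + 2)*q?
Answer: 196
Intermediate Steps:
K(b, q) = 7*q
X*D(K(3, 6)) = -4*(-49) = 196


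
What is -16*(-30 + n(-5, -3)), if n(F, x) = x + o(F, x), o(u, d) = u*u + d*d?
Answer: -16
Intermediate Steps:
o(u, d) = d² + u² (o(u, d) = u² + d² = d² + u²)
n(F, x) = x + F² + x² (n(F, x) = x + (x² + F²) = x + (F² + x²) = x + F² + x²)
-16*(-30 + n(-5, -3)) = -16*(-30 + (-3 + (-5)² + (-3)²)) = -16*(-30 + (-3 + 25 + 9)) = -16*(-30 + 31) = -16*1 = -16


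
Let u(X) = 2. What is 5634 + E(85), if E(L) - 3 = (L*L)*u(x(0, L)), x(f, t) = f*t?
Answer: 20087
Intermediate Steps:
E(L) = 3 + 2*L² (E(L) = 3 + (L*L)*2 = 3 + L²*2 = 3 + 2*L²)
5634 + E(85) = 5634 + (3 + 2*85²) = 5634 + (3 + 2*7225) = 5634 + (3 + 14450) = 5634 + 14453 = 20087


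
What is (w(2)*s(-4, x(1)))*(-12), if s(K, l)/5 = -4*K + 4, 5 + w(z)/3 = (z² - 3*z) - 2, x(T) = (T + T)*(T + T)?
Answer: 32400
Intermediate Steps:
x(T) = 4*T² (x(T) = (2*T)*(2*T) = 4*T²)
w(z) = -21 - 9*z + 3*z² (w(z) = -15 + 3*((z² - 3*z) - 2) = -15 + 3*(-2 + z² - 3*z) = -15 + (-6 - 9*z + 3*z²) = -21 - 9*z + 3*z²)
s(K, l) = 20 - 20*K (s(K, l) = 5*(-4*K + 4) = 5*(4 - 4*K) = 20 - 20*K)
(w(2)*s(-4, x(1)))*(-12) = ((-21 - 9*2 + 3*2²)*(20 - 20*(-4)))*(-12) = ((-21 - 18 + 3*4)*(20 + 80))*(-12) = ((-21 - 18 + 12)*100)*(-12) = -27*100*(-12) = -2700*(-12) = 32400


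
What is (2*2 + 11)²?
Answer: 225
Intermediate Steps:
(2*2 + 11)² = (4 + 11)² = 15² = 225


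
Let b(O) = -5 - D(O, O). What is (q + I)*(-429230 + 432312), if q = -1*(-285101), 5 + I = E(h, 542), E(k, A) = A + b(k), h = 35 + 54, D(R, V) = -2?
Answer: 880327070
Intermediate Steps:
h = 89
b(O) = -3 (b(O) = -5 - 1*(-2) = -5 + 2 = -3)
E(k, A) = -3 + A (E(k, A) = A - 3 = -3 + A)
I = 534 (I = -5 + (-3 + 542) = -5 + 539 = 534)
q = 285101
(q + I)*(-429230 + 432312) = (285101 + 534)*(-429230 + 432312) = 285635*3082 = 880327070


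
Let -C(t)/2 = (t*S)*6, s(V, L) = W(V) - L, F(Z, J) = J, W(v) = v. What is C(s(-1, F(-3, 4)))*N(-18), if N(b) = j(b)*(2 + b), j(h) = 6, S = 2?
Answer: -11520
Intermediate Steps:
s(V, L) = V - L
C(t) = -24*t (C(t) = -2*t*2*6 = -2*2*t*6 = -24*t)
N(b) = 12 + 6*b (N(b) = 6*(2 + b) = 12 + 6*b)
C(s(-1, F(-3, 4)))*N(-18) = (-24*(-1 - 1*4))*(12 + 6*(-18)) = (-24*(-1 - 4))*(12 - 108) = -24*(-5)*(-96) = 120*(-96) = -11520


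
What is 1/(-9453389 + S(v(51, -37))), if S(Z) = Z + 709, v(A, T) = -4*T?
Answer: -1/9452532 ≈ -1.0579e-7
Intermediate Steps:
S(Z) = 709 + Z
1/(-9453389 + S(v(51, -37))) = 1/(-9453389 + (709 - 4*(-37))) = 1/(-9453389 + (709 + 148)) = 1/(-9453389 + 857) = 1/(-9452532) = -1/9452532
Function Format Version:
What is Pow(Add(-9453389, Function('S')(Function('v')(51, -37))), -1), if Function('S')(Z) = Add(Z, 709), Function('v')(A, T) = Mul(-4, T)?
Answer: Rational(-1, 9452532) ≈ -1.0579e-7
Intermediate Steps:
Function('S')(Z) = Add(709, Z)
Pow(Add(-9453389, Function('S')(Function('v')(51, -37))), -1) = Pow(Add(-9453389, Add(709, Mul(-4, -37))), -1) = Pow(Add(-9453389, Add(709, 148)), -1) = Pow(Add(-9453389, 857), -1) = Pow(-9452532, -1) = Rational(-1, 9452532)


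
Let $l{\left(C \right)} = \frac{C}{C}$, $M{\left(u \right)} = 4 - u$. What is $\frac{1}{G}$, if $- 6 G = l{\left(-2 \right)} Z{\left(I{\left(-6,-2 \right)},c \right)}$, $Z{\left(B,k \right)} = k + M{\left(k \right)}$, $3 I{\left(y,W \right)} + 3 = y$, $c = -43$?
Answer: $- \frac{3}{2} \approx -1.5$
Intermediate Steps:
$I{\left(y,W \right)} = -1 + \frac{y}{3}$
$l{\left(C \right)} = 1$
$Z{\left(B,k \right)} = 4$ ($Z{\left(B,k \right)} = k - \left(-4 + k\right) = 4$)
$G = - \frac{2}{3}$ ($G = - \frac{1 \cdot 4}{6} = \left(- \frac{1}{6}\right) 4 = - \frac{2}{3} \approx -0.66667$)
$\frac{1}{G} = \frac{1}{- \frac{2}{3}} = - \frac{3}{2}$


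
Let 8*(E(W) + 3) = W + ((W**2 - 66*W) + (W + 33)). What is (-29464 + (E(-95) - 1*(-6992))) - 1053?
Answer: -86543/4 ≈ -21636.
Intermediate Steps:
E(W) = 9/8 - 8*W + W**2/8 (E(W) = -3 + (W + ((W**2 - 66*W) + (W + 33)))/8 = -3 + (W + ((W**2 - 66*W) + (33 + W)))/8 = -3 + (W + (33 + W**2 - 65*W))/8 = -3 + (33 + W**2 - 64*W)/8 = -3 + (33/8 - 8*W + W**2/8) = 9/8 - 8*W + W**2/8)
(-29464 + (E(-95) - 1*(-6992))) - 1053 = (-29464 + ((9/8 - 8*(-95) + (1/8)*(-95)**2) - 1*(-6992))) - 1053 = (-29464 + ((9/8 + 760 + (1/8)*9025) + 6992)) - 1053 = (-29464 + ((9/8 + 760 + 9025/8) + 6992)) - 1053 = (-29464 + (7557/4 + 6992)) - 1053 = (-29464 + 35525/4) - 1053 = -82331/4 - 1053 = -86543/4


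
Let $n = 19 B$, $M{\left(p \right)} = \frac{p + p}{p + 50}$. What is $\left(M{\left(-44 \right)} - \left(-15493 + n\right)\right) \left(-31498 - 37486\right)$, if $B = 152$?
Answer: $- \frac{2605594664}{3} \approx -8.6853 \cdot 10^{8}$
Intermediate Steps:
$M{\left(p \right)} = \frac{2 p}{50 + p}$
$n = 2888$ ($n = 19 \cdot 152 = 2888$)
$\left(M{\left(-44 \right)} - \left(-15493 + n\right)\right) \left(-31498 - 37486\right) = \left(2 \left(-44\right) \frac{1}{50 - 44} + \left(15493 - 2888\right)\right) \left(-31498 - 37486\right) = \left(2 \left(-44\right) \frac{1}{6} + \left(15493 - 2888\right)\right) \left(-68984\right) = \left(2 \left(-44\right) \frac{1}{6} + 12605\right) \left(-68984\right) = \left(- \frac{44}{3} + 12605\right) \left(-68984\right) = \frac{37771}{3} \left(-68984\right) = - \frac{2605594664}{3}$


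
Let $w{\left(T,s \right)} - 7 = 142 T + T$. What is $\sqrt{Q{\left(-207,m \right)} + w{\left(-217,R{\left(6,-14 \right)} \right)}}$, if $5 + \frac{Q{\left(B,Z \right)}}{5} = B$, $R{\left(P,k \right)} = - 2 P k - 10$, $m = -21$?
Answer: $2 i \sqrt{8021} \approx 179.12 i$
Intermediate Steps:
$R{\left(P,k \right)} = -10 - 2 P k$ ($R{\left(P,k \right)} = - 2 P k - 10 = -10 - 2 P k$)
$w{\left(T,s \right)} = 7 + 143 T$ ($w{\left(T,s \right)} = 7 + \left(142 T + T\right) = 7 + 143 T$)
$Q{\left(B,Z \right)} = -25 + 5 B$
$\sqrt{Q{\left(-207,m \right)} + w{\left(-217,R{\left(6,-14 \right)} \right)}} = \sqrt{\left(-25 + 5 \left(-207\right)\right) + \left(7 + 143 \left(-217\right)\right)} = \sqrt{\left(-25 - 1035\right) + \left(7 - 31031\right)} = \sqrt{-1060 - 31024} = \sqrt{-32084} = 2 i \sqrt{8021}$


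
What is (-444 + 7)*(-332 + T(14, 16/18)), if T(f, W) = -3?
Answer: 146395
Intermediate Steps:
(-444 + 7)*(-332 + T(14, 16/18)) = (-444 + 7)*(-332 - 3) = -437*(-335) = 146395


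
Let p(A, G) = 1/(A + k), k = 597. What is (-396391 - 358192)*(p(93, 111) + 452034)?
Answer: -235357049311763/690 ≈ -3.4110e+11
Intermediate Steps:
p(A, G) = 1/(597 + A) (p(A, G) = 1/(A + 597) = 1/(597 + A))
(-396391 - 358192)*(p(93, 111) + 452034) = (-396391 - 358192)*(1/(597 + 93) + 452034) = -754583*(1/690 + 452034) = -754583*311903461/690 = -235357049311763/690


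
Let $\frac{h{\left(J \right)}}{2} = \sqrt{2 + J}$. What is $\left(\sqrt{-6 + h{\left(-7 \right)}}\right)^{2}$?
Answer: $-6 + 2 i \sqrt{5} \approx -6.0 + 4.4721 i$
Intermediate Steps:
$h{\left(J \right)} = 2 \sqrt{2 + J}$
$\left(\sqrt{-6 + h{\left(-7 \right)}}\right)^{2} = \left(\sqrt{-6 + 2 \sqrt{2 - 7}}\right)^{2} = \left(\sqrt{-6 + 2 \sqrt{-5}}\right)^{2} = \left(\sqrt{-6 + 2 i \sqrt{5}}\right)^{2} = -6 + 2 i \sqrt{5}$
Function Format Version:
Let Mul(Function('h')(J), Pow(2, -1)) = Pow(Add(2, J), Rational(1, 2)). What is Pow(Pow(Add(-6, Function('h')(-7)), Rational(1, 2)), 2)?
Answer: Add(-6, Mul(2, I, Pow(5, Rational(1, 2)))) ≈ Add(-6.0000, Mul(4.4721, I))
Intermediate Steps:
Function('h')(J) = Mul(2, Pow(Add(2, J), Rational(1, 2)))
Pow(Pow(Add(-6, Function('h')(-7)), Rational(1, 2)), 2) = Pow(Pow(Add(-6, Mul(2, Pow(Add(2, -7), Rational(1, 2)))), Rational(1, 2)), 2) = Pow(Pow(Add(-6, Mul(2, Pow(-5, Rational(1, 2)))), Rational(1, 2)), 2) = Pow(Pow(Add(-6, Mul(2, Mul(I, Pow(5, Rational(1, 2))))), Rational(1, 2)), 2) = Pow(Pow(Add(-6, Mul(2, I, Pow(5, Rational(1, 2)))), Rational(1, 2)), 2) = Add(-6, Mul(2, I, Pow(5, Rational(1, 2))))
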